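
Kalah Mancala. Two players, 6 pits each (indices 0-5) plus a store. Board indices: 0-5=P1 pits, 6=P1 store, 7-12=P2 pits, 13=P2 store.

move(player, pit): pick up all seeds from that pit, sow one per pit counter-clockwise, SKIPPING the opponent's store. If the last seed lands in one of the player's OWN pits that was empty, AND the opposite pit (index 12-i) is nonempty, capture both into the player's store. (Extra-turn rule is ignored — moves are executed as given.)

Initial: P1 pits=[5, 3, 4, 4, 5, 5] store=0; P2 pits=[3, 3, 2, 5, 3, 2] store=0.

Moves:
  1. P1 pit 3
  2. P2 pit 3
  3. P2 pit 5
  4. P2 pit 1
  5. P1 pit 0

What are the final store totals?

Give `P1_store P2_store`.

Answer: 2 2

Derivation:
Move 1: P1 pit3 -> P1=[5,3,4,0,6,6](1) P2=[4,3,2,5,3,2](0)
Move 2: P2 pit3 -> P1=[6,4,4,0,6,6](1) P2=[4,3,2,0,4,3](1)
Move 3: P2 pit5 -> P1=[7,5,4,0,6,6](1) P2=[4,3,2,0,4,0](2)
Move 4: P2 pit1 -> P1=[7,5,4,0,6,6](1) P2=[4,0,3,1,5,0](2)
Move 5: P1 pit0 -> P1=[0,6,5,1,7,7](2) P2=[5,0,3,1,5,0](2)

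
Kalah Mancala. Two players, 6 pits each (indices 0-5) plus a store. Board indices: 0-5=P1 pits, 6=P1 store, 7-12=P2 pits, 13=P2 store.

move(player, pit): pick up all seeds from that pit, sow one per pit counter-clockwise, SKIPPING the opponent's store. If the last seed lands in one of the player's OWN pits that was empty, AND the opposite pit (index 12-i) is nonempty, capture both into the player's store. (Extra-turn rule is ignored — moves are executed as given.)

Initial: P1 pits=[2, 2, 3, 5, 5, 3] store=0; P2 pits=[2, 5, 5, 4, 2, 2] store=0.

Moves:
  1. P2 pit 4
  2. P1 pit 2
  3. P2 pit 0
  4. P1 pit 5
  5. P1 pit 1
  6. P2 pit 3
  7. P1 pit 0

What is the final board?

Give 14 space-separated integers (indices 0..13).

Move 1: P2 pit4 -> P1=[2,2,3,5,5,3](0) P2=[2,5,5,4,0,3](1)
Move 2: P1 pit2 -> P1=[2,2,0,6,6,4](0) P2=[2,5,5,4,0,3](1)
Move 3: P2 pit0 -> P1=[2,2,0,6,6,4](0) P2=[0,6,6,4,0,3](1)
Move 4: P1 pit5 -> P1=[2,2,0,6,6,0](1) P2=[1,7,7,4,0,3](1)
Move 5: P1 pit1 -> P1=[2,0,1,7,6,0](1) P2=[1,7,7,4,0,3](1)
Move 6: P2 pit3 -> P1=[3,0,1,7,6,0](1) P2=[1,7,7,0,1,4](2)
Move 7: P1 pit0 -> P1=[0,1,2,8,6,0](1) P2=[1,7,7,0,1,4](2)

Answer: 0 1 2 8 6 0 1 1 7 7 0 1 4 2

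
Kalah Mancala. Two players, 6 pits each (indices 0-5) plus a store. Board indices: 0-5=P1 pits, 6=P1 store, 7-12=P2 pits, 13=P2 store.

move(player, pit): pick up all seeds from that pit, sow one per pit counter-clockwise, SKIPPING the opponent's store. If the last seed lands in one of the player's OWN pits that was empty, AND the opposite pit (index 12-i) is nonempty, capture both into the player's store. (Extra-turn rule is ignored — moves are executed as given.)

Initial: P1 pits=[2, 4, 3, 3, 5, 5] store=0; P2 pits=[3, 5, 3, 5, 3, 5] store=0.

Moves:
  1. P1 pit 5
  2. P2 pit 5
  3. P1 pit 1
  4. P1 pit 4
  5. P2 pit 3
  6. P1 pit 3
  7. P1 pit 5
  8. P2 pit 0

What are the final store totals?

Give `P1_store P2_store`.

Answer: 5 3

Derivation:
Move 1: P1 pit5 -> P1=[2,4,3,3,5,0](1) P2=[4,6,4,6,3,5](0)
Move 2: P2 pit5 -> P1=[3,5,4,4,5,0](1) P2=[4,6,4,6,3,0](1)
Move 3: P1 pit1 -> P1=[3,0,5,5,6,1](2) P2=[4,6,4,6,3,0](1)
Move 4: P1 pit4 -> P1=[3,0,5,5,0,2](3) P2=[5,7,5,7,3,0](1)
Move 5: P2 pit3 -> P1=[4,1,6,6,0,2](3) P2=[5,7,5,0,4,1](2)
Move 6: P1 pit3 -> P1=[4,1,6,0,1,3](4) P2=[6,8,6,0,4,1](2)
Move 7: P1 pit5 -> P1=[4,1,6,0,1,0](5) P2=[7,9,6,0,4,1](2)
Move 8: P2 pit0 -> P1=[5,1,6,0,1,0](5) P2=[0,10,7,1,5,2](3)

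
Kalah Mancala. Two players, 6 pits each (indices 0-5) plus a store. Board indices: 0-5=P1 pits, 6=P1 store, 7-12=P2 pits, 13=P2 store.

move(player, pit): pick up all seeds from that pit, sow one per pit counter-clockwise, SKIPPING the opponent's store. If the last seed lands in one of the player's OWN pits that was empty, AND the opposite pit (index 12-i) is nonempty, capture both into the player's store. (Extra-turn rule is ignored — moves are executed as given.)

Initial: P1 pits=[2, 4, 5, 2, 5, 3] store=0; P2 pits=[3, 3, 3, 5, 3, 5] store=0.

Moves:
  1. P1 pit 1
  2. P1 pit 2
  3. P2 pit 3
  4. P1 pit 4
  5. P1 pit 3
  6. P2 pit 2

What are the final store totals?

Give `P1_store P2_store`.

Move 1: P1 pit1 -> P1=[2,0,6,3,6,4](0) P2=[3,3,3,5,3,5](0)
Move 2: P1 pit2 -> P1=[2,0,0,4,7,5](1) P2=[4,4,3,5,3,5](0)
Move 3: P2 pit3 -> P1=[3,1,0,4,7,5](1) P2=[4,4,3,0,4,6](1)
Move 4: P1 pit4 -> P1=[3,1,0,4,0,6](2) P2=[5,5,4,1,5,6](1)
Move 5: P1 pit3 -> P1=[3,1,0,0,1,7](3) P2=[6,5,4,1,5,6](1)
Move 6: P2 pit2 -> P1=[3,1,0,0,1,7](3) P2=[6,5,0,2,6,7](2)

Answer: 3 2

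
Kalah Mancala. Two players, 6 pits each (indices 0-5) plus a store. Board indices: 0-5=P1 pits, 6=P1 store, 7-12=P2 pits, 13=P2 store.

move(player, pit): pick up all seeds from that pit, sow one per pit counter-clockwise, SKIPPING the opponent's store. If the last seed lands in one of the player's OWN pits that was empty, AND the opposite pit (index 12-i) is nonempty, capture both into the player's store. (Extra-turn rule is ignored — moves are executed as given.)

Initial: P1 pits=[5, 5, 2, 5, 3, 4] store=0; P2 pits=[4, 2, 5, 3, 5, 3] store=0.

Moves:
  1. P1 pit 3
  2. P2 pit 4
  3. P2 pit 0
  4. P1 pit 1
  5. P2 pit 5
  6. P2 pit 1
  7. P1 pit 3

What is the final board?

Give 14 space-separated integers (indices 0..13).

Move 1: P1 pit3 -> P1=[5,5,2,0,4,5](1) P2=[5,3,5,3,5,3](0)
Move 2: P2 pit4 -> P1=[6,6,3,0,4,5](1) P2=[5,3,5,3,0,4](1)
Move 3: P2 pit0 -> P1=[6,6,3,0,4,5](1) P2=[0,4,6,4,1,5](1)
Move 4: P1 pit1 -> P1=[6,0,4,1,5,6](2) P2=[1,4,6,4,1,5](1)
Move 5: P2 pit5 -> P1=[7,1,5,2,5,6](2) P2=[1,4,6,4,1,0](2)
Move 6: P2 pit1 -> P1=[0,1,5,2,5,6](2) P2=[1,0,7,5,2,0](10)
Move 7: P1 pit3 -> P1=[0,1,5,0,6,7](2) P2=[1,0,7,5,2,0](10)

Answer: 0 1 5 0 6 7 2 1 0 7 5 2 0 10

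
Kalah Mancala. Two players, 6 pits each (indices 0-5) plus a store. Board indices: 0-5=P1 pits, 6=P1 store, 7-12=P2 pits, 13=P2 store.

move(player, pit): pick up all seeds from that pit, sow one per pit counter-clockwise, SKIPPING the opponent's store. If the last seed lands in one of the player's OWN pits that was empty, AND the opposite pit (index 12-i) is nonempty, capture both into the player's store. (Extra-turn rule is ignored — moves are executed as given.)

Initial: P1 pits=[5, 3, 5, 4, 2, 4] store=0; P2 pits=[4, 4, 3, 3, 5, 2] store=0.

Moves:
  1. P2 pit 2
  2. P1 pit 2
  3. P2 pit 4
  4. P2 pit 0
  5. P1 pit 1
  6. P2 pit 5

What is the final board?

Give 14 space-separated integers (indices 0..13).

Move 1: P2 pit2 -> P1=[5,3,5,4,2,4](0) P2=[4,4,0,4,6,3](0)
Move 2: P1 pit2 -> P1=[5,3,0,5,3,5](1) P2=[5,4,0,4,6,3](0)
Move 3: P2 pit4 -> P1=[6,4,1,6,3,5](1) P2=[5,4,0,4,0,4](1)
Move 4: P2 pit0 -> P1=[6,4,1,6,3,5](1) P2=[0,5,1,5,1,5](1)
Move 5: P1 pit1 -> P1=[6,0,2,7,4,6](1) P2=[0,5,1,5,1,5](1)
Move 6: P2 pit5 -> P1=[7,1,3,8,4,6](1) P2=[0,5,1,5,1,0](2)

Answer: 7 1 3 8 4 6 1 0 5 1 5 1 0 2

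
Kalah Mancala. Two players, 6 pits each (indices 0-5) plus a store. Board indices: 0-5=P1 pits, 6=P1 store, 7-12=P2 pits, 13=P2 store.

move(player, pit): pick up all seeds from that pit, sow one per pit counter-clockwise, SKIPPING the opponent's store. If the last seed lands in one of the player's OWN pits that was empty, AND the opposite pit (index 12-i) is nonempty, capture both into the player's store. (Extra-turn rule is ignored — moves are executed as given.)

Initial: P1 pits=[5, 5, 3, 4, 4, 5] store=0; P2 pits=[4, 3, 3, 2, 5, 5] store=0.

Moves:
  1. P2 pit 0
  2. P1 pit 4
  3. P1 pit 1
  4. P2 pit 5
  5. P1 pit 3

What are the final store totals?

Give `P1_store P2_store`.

Move 1: P2 pit0 -> P1=[5,5,3,4,4,5](0) P2=[0,4,4,3,6,5](0)
Move 2: P1 pit4 -> P1=[5,5,3,4,0,6](1) P2=[1,5,4,3,6,5](0)
Move 3: P1 pit1 -> P1=[5,0,4,5,1,7](2) P2=[1,5,4,3,6,5](0)
Move 4: P2 pit5 -> P1=[6,1,5,6,1,7](2) P2=[1,5,4,3,6,0](1)
Move 5: P1 pit3 -> P1=[6,1,5,0,2,8](3) P2=[2,6,5,3,6,0](1)

Answer: 3 1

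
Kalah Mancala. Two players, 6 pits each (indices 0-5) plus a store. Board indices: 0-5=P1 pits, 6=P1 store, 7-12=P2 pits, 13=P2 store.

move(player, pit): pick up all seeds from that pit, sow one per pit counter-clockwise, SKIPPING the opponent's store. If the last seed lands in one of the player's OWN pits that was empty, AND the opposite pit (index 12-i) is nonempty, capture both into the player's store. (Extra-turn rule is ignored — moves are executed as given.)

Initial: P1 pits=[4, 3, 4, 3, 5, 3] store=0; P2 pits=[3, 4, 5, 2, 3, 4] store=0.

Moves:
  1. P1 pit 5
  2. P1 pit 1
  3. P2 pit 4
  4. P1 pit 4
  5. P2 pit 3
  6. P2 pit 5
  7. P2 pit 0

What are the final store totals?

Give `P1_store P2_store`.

Answer: 2 10

Derivation:
Move 1: P1 pit5 -> P1=[4,3,4,3,5,0](1) P2=[4,5,5,2,3,4](0)
Move 2: P1 pit1 -> P1=[4,0,5,4,6,0](1) P2=[4,5,5,2,3,4](0)
Move 3: P2 pit4 -> P1=[5,0,5,4,6,0](1) P2=[4,5,5,2,0,5](1)
Move 4: P1 pit4 -> P1=[5,0,5,4,0,1](2) P2=[5,6,6,3,0,5](1)
Move 5: P2 pit3 -> P1=[5,0,5,4,0,1](2) P2=[5,6,6,0,1,6](2)
Move 6: P2 pit5 -> P1=[6,1,6,5,1,1](2) P2=[5,6,6,0,1,0](3)
Move 7: P2 pit0 -> P1=[0,1,6,5,1,1](2) P2=[0,7,7,1,2,0](10)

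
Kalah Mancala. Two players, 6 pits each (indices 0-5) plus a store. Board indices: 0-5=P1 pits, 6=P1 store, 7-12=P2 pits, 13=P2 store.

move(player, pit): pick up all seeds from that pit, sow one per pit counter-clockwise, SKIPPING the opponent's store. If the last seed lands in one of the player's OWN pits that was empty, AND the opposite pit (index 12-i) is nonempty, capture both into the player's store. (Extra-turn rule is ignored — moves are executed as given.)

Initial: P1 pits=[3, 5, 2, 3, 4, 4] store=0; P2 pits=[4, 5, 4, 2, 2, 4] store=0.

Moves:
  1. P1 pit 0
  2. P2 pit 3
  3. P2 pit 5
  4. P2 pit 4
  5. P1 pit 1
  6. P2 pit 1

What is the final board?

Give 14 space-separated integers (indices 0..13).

Answer: 3 0 5 6 5 5 1 5 0 5 1 1 2 3

Derivation:
Move 1: P1 pit0 -> P1=[0,6,3,4,4,4](0) P2=[4,5,4,2,2,4](0)
Move 2: P2 pit3 -> P1=[0,6,3,4,4,4](0) P2=[4,5,4,0,3,5](0)
Move 3: P2 pit5 -> P1=[1,7,4,5,4,4](0) P2=[4,5,4,0,3,0](1)
Move 4: P2 pit4 -> P1=[2,7,4,5,4,4](0) P2=[4,5,4,0,0,1](2)
Move 5: P1 pit1 -> P1=[2,0,5,6,5,5](1) P2=[5,6,4,0,0,1](2)
Move 6: P2 pit1 -> P1=[3,0,5,6,5,5](1) P2=[5,0,5,1,1,2](3)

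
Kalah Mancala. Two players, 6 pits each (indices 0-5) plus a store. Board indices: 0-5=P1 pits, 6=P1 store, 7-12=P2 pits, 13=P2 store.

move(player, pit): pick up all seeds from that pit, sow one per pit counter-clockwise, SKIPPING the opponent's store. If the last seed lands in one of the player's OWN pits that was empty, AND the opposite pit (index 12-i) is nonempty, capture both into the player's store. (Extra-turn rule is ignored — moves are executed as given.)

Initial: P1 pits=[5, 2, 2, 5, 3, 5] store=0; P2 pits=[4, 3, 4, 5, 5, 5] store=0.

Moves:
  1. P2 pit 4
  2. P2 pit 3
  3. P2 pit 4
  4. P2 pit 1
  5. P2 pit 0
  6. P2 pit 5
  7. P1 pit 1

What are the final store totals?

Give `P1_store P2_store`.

Answer: 0 15

Derivation:
Move 1: P2 pit4 -> P1=[6,3,3,5,3,5](0) P2=[4,3,4,5,0,6](1)
Move 2: P2 pit3 -> P1=[7,4,3,5,3,5](0) P2=[4,3,4,0,1,7](2)
Move 3: P2 pit4 -> P1=[7,4,3,5,3,5](0) P2=[4,3,4,0,0,8](2)
Move 4: P2 pit1 -> P1=[7,0,3,5,3,5](0) P2=[4,0,5,1,0,8](7)
Move 5: P2 pit0 -> P1=[7,0,3,5,3,5](0) P2=[0,1,6,2,1,8](7)
Move 6: P2 pit5 -> P1=[8,1,4,6,4,0](0) P2=[0,1,6,2,1,0](15)
Move 7: P1 pit1 -> P1=[8,0,5,6,4,0](0) P2=[0,1,6,2,1,0](15)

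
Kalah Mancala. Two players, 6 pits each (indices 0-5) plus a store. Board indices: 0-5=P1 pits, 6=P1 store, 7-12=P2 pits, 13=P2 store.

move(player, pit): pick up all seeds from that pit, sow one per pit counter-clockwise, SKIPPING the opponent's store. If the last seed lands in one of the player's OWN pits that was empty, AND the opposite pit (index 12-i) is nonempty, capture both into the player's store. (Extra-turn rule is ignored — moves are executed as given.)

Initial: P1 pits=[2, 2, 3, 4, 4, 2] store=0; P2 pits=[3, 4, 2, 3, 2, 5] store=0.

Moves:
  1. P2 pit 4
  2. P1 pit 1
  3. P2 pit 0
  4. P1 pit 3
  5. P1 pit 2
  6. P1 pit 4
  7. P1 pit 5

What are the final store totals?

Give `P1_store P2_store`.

Answer: 4 1

Derivation:
Move 1: P2 pit4 -> P1=[2,2,3,4,4,2](0) P2=[3,4,2,3,0,6](1)
Move 2: P1 pit1 -> P1=[2,0,4,5,4,2](0) P2=[3,4,2,3,0,6](1)
Move 3: P2 pit0 -> P1=[2,0,4,5,4,2](0) P2=[0,5,3,4,0,6](1)
Move 4: P1 pit3 -> P1=[2,0,4,0,5,3](1) P2=[1,6,3,4,0,6](1)
Move 5: P1 pit2 -> P1=[2,0,0,1,6,4](2) P2=[1,6,3,4,0,6](1)
Move 6: P1 pit4 -> P1=[2,0,0,1,0,5](3) P2=[2,7,4,5,0,6](1)
Move 7: P1 pit5 -> P1=[2,0,0,1,0,0](4) P2=[3,8,5,6,0,6](1)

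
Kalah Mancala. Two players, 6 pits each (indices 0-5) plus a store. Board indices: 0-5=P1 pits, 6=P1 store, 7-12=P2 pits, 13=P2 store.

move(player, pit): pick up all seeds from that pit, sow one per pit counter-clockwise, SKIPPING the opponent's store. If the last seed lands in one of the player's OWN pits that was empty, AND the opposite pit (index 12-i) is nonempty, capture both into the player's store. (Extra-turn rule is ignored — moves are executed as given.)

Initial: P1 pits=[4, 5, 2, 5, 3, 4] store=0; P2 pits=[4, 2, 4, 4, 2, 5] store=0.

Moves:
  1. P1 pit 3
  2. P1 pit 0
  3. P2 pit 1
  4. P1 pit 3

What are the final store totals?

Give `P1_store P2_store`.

Answer: 1 0

Derivation:
Move 1: P1 pit3 -> P1=[4,5,2,0,4,5](1) P2=[5,3,4,4,2,5](0)
Move 2: P1 pit0 -> P1=[0,6,3,1,5,5](1) P2=[5,3,4,4,2,5](0)
Move 3: P2 pit1 -> P1=[0,6,3,1,5,5](1) P2=[5,0,5,5,3,5](0)
Move 4: P1 pit3 -> P1=[0,6,3,0,6,5](1) P2=[5,0,5,5,3,5](0)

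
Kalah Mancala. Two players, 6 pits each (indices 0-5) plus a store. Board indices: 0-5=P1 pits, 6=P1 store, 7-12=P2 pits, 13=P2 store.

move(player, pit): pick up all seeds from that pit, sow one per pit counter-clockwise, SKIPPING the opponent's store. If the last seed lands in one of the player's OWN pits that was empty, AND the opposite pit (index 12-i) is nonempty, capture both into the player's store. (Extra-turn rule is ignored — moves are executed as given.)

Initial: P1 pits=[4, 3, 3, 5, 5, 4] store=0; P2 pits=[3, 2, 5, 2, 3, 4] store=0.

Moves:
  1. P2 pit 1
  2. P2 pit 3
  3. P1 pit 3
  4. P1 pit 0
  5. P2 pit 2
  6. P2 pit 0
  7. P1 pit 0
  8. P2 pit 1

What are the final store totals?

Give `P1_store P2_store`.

Answer: 1 2

Derivation:
Move 1: P2 pit1 -> P1=[4,3,3,5,5,4](0) P2=[3,0,6,3,3,4](0)
Move 2: P2 pit3 -> P1=[4,3,3,5,5,4](0) P2=[3,0,6,0,4,5](1)
Move 3: P1 pit3 -> P1=[4,3,3,0,6,5](1) P2=[4,1,6,0,4,5](1)
Move 4: P1 pit0 -> P1=[0,4,4,1,7,5](1) P2=[4,1,6,0,4,5](1)
Move 5: P2 pit2 -> P1=[1,5,4,1,7,5](1) P2=[4,1,0,1,5,6](2)
Move 6: P2 pit0 -> P1=[1,5,4,1,7,5](1) P2=[0,2,1,2,6,6](2)
Move 7: P1 pit0 -> P1=[0,6,4,1,7,5](1) P2=[0,2,1,2,6,6](2)
Move 8: P2 pit1 -> P1=[0,6,4,1,7,5](1) P2=[0,0,2,3,6,6](2)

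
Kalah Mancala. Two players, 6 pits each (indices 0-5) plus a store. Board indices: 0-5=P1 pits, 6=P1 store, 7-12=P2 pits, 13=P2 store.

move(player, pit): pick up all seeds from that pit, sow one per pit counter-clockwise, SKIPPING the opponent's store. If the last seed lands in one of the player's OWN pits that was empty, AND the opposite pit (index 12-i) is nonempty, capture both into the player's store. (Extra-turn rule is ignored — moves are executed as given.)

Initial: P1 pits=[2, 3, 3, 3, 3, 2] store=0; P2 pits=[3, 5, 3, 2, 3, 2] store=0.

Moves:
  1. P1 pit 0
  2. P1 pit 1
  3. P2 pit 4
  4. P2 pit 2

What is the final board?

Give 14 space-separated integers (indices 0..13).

Answer: 1 0 5 4 4 3 0 3 5 0 3 1 4 1

Derivation:
Move 1: P1 pit0 -> P1=[0,4,4,3,3,2](0) P2=[3,5,3,2,3,2](0)
Move 2: P1 pit1 -> P1=[0,0,5,4,4,3](0) P2=[3,5,3,2,3,2](0)
Move 3: P2 pit4 -> P1=[1,0,5,4,4,3](0) P2=[3,5,3,2,0,3](1)
Move 4: P2 pit2 -> P1=[1,0,5,4,4,3](0) P2=[3,5,0,3,1,4](1)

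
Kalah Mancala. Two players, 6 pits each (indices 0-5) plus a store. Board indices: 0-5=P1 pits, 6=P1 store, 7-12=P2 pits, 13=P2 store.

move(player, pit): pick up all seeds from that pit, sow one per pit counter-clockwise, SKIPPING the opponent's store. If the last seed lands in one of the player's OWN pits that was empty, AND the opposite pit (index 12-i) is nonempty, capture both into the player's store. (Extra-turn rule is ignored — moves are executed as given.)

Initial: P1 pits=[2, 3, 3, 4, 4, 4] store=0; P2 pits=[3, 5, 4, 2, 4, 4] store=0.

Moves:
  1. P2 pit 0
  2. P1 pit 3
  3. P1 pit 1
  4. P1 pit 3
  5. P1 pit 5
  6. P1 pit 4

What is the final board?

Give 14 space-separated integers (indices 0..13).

Answer: 2 0 4 0 0 1 3 3 8 7 5 5 4 0

Derivation:
Move 1: P2 pit0 -> P1=[2,3,3,4,4,4](0) P2=[0,6,5,3,4,4](0)
Move 2: P1 pit3 -> P1=[2,3,3,0,5,5](1) P2=[1,6,5,3,4,4](0)
Move 3: P1 pit1 -> P1=[2,0,4,1,6,5](1) P2=[1,6,5,3,4,4](0)
Move 4: P1 pit3 -> P1=[2,0,4,0,7,5](1) P2=[1,6,5,3,4,4](0)
Move 5: P1 pit5 -> P1=[2,0,4,0,7,0](2) P2=[2,7,6,4,4,4](0)
Move 6: P1 pit4 -> P1=[2,0,4,0,0,1](3) P2=[3,8,7,5,5,4](0)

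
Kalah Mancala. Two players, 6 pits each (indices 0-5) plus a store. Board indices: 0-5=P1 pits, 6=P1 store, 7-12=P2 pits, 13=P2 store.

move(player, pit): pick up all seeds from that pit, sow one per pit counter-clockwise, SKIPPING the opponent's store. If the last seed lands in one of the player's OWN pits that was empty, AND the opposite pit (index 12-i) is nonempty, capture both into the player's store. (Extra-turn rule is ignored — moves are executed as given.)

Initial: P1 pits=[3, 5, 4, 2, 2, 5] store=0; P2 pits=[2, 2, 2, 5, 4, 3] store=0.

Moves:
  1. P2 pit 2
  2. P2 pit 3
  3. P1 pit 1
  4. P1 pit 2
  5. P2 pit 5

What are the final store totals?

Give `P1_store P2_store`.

Move 1: P2 pit2 -> P1=[3,5,4,2,2,5](0) P2=[2,2,0,6,5,3](0)
Move 2: P2 pit3 -> P1=[4,6,5,2,2,5](0) P2=[2,2,0,0,6,4](1)
Move 3: P1 pit1 -> P1=[4,0,6,3,3,6](1) P2=[3,2,0,0,6,4](1)
Move 4: P1 pit2 -> P1=[4,0,0,4,4,7](2) P2=[4,3,0,0,6,4](1)
Move 5: P2 pit5 -> P1=[5,1,1,4,4,7](2) P2=[4,3,0,0,6,0](2)

Answer: 2 2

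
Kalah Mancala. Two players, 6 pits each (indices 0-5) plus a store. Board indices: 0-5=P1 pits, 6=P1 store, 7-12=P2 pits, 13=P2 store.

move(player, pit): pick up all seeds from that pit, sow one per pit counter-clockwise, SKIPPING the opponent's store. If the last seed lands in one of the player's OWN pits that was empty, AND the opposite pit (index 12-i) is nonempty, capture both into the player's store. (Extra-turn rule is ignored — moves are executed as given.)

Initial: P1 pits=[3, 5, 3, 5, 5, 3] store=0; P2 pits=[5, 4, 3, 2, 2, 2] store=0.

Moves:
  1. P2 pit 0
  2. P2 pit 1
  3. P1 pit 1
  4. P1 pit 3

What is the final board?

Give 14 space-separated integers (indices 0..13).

Answer: 3 0 4 0 7 5 2 1 1 6 4 4 4 1

Derivation:
Move 1: P2 pit0 -> P1=[3,5,3,5,5,3](0) P2=[0,5,4,3,3,3](0)
Move 2: P2 pit1 -> P1=[3,5,3,5,5,3](0) P2=[0,0,5,4,4,4](1)
Move 3: P1 pit1 -> P1=[3,0,4,6,6,4](1) P2=[0,0,5,4,4,4](1)
Move 4: P1 pit3 -> P1=[3,0,4,0,7,5](2) P2=[1,1,6,4,4,4](1)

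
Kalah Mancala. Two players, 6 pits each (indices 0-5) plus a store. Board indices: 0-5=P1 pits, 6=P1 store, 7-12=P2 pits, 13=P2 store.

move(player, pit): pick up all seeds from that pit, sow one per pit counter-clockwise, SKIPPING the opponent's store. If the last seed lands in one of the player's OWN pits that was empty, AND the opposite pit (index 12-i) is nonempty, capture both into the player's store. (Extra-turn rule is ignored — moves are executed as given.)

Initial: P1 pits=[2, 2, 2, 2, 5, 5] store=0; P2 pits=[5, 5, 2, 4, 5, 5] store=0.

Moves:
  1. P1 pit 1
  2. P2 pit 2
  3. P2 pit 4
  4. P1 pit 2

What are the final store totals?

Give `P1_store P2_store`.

Answer: 1 1

Derivation:
Move 1: P1 pit1 -> P1=[2,0,3,3,5,5](0) P2=[5,5,2,4,5,5](0)
Move 2: P2 pit2 -> P1=[2,0,3,3,5,5](0) P2=[5,5,0,5,6,5](0)
Move 3: P2 pit4 -> P1=[3,1,4,4,5,5](0) P2=[5,5,0,5,0,6](1)
Move 4: P1 pit2 -> P1=[3,1,0,5,6,6](1) P2=[5,5,0,5,0,6](1)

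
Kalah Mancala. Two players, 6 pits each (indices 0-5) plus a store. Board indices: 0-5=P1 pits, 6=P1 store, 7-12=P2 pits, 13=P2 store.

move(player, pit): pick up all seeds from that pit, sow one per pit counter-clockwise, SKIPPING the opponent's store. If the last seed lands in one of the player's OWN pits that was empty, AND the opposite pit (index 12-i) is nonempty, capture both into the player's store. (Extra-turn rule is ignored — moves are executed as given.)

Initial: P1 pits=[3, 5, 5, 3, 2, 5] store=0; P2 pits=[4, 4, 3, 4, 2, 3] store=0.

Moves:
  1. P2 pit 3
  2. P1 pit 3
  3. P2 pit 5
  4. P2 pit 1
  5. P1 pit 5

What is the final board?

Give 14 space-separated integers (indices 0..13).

Move 1: P2 pit3 -> P1=[4,5,5,3,2,5](0) P2=[4,4,3,0,3,4](1)
Move 2: P1 pit3 -> P1=[4,5,5,0,3,6](1) P2=[4,4,3,0,3,4](1)
Move 3: P2 pit5 -> P1=[5,6,6,0,3,6](1) P2=[4,4,3,0,3,0](2)
Move 4: P2 pit1 -> P1=[0,6,6,0,3,6](1) P2=[4,0,4,1,4,0](8)
Move 5: P1 pit5 -> P1=[0,6,6,0,3,0](2) P2=[5,1,5,2,5,0](8)

Answer: 0 6 6 0 3 0 2 5 1 5 2 5 0 8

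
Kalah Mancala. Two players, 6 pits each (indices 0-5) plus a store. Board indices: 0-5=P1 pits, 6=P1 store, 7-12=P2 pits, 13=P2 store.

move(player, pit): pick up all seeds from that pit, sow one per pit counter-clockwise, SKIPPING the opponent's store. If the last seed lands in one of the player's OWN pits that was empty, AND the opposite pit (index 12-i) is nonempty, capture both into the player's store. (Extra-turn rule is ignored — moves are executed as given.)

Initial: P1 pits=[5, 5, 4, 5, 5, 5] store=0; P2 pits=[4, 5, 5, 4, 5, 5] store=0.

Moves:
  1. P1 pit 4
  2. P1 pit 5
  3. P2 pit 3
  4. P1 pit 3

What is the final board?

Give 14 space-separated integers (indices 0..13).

Answer: 6 6 4 0 1 1 3 7 8 7 0 7 6 1

Derivation:
Move 1: P1 pit4 -> P1=[5,5,4,5,0,6](1) P2=[5,6,6,4,5,5](0)
Move 2: P1 pit5 -> P1=[5,5,4,5,0,0](2) P2=[6,7,7,5,6,5](0)
Move 3: P2 pit3 -> P1=[6,6,4,5,0,0](2) P2=[6,7,7,0,7,6](1)
Move 4: P1 pit3 -> P1=[6,6,4,0,1,1](3) P2=[7,8,7,0,7,6](1)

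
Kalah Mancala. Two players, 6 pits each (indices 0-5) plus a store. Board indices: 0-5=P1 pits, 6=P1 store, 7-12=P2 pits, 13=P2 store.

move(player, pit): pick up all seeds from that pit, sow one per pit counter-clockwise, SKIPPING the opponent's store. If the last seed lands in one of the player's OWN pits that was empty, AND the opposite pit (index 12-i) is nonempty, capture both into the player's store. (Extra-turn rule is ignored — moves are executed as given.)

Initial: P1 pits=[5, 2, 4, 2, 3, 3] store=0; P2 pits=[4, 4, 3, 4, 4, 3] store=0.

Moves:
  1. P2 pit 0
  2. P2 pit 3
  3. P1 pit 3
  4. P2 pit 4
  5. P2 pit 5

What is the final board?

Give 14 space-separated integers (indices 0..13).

Move 1: P2 pit0 -> P1=[5,2,4,2,3,3](0) P2=[0,5,4,5,5,3](0)
Move 2: P2 pit3 -> P1=[6,3,4,2,3,3](0) P2=[0,5,4,0,6,4](1)
Move 3: P1 pit3 -> P1=[6,3,4,0,4,4](0) P2=[0,5,4,0,6,4](1)
Move 4: P2 pit4 -> P1=[7,4,5,1,4,4](0) P2=[0,5,4,0,0,5](2)
Move 5: P2 pit5 -> P1=[8,5,6,2,4,4](0) P2=[0,5,4,0,0,0](3)

Answer: 8 5 6 2 4 4 0 0 5 4 0 0 0 3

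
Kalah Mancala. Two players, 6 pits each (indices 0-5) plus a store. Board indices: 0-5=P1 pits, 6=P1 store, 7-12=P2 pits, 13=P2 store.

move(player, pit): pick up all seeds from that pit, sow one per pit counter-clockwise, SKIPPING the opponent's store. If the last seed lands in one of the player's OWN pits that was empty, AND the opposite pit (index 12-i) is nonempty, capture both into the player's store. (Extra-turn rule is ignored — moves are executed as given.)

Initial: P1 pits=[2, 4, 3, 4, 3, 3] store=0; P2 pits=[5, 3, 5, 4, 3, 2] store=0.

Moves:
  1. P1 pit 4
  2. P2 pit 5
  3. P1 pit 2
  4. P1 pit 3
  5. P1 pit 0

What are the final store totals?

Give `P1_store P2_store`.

Answer: 8 1

Derivation:
Move 1: P1 pit4 -> P1=[2,4,3,4,0,4](1) P2=[6,3,5,4,3,2](0)
Move 2: P2 pit5 -> P1=[3,4,3,4,0,4](1) P2=[6,3,5,4,3,0](1)
Move 3: P1 pit2 -> P1=[3,4,0,5,1,5](1) P2=[6,3,5,4,3,0](1)
Move 4: P1 pit3 -> P1=[3,4,0,0,2,6](2) P2=[7,4,5,4,3,0](1)
Move 5: P1 pit0 -> P1=[0,5,1,0,2,6](8) P2=[7,4,0,4,3,0](1)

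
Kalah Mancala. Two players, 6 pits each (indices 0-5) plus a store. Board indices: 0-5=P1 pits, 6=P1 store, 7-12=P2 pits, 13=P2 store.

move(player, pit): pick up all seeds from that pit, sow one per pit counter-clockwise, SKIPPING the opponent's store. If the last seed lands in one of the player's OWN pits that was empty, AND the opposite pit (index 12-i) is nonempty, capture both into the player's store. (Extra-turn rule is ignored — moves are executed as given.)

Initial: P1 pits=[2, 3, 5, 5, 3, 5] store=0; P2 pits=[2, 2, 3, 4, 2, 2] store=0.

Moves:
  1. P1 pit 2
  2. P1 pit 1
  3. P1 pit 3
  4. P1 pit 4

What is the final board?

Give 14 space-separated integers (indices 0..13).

Answer: 2 0 1 0 0 8 3 5 4 5 6 2 2 0

Derivation:
Move 1: P1 pit2 -> P1=[2,3,0,6,4,6](1) P2=[3,2,3,4,2,2](0)
Move 2: P1 pit1 -> P1=[2,0,1,7,5,6](1) P2=[3,2,3,4,2,2](0)
Move 3: P1 pit3 -> P1=[2,0,1,0,6,7](2) P2=[4,3,4,5,2,2](0)
Move 4: P1 pit4 -> P1=[2,0,1,0,0,8](3) P2=[5,4,5,6,2,2](0)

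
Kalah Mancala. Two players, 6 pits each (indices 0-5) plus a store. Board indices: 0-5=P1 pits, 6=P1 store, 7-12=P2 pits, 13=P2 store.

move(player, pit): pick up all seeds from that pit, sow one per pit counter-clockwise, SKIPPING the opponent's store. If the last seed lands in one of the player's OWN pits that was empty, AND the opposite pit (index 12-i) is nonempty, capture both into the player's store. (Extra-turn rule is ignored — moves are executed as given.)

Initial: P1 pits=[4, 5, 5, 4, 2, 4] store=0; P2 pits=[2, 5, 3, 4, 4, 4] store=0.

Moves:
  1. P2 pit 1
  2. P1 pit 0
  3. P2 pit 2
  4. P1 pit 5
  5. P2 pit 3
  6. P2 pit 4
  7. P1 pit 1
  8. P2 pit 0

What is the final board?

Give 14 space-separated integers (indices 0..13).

Move 1: P2 pit1 -> P1=[4,5,5,4,2,4](0) P2=[2,0,4,5,5,5](1)
Move 2: P1 pit0 -> P1=[0,6,6,5,3,4](0) P2=[2,0,4,5,5,5](1)
Move 3: P2 pit2 -> P1=[0,6,6,5,3,4](0) P2=[2,0,0,6,6,6](2)
Move 4: P1 pit5 -> P1=[0,6,6,5,3,0](1) P2=[3,1,1,6,6,6](2)
Move 5: P2 pit3 -> P1=[1,7,7,5,3,0](1) P2=[3,1,1,0,7,7](3)
Move 6: P2 pit4 -> P1=[2,8,8,6,4,0](1) P2=[3,1,1,0,0,8](4)
Move 7: P1 pit1 -> P1=[2,0,9,7,5,1](2) P2=[4,2,2,0,0,8](4)
Move 8: P2 pit0 -> P1=[2,0,9,7,5,1](2) P2=[0,3,3,1,1,8](4)

Answer: 2 0 9 7 5 1 2 0 3 3 1 1 8 4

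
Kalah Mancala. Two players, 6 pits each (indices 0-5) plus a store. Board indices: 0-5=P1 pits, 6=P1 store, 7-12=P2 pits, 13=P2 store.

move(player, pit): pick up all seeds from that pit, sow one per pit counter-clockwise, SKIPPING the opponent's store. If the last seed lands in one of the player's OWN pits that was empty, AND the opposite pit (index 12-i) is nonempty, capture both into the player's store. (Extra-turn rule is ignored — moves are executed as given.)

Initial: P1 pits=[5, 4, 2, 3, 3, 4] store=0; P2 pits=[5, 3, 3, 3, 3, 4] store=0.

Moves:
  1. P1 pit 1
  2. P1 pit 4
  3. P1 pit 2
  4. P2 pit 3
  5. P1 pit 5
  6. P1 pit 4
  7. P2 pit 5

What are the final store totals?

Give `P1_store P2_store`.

Move 1: P1 pit1 -> P1=[5,0,3,4,4,5](0) P2=[5,3,3,3,3,4](0)
Move 2: P1 pit4 -> P1=[5,0,3,4,0,6](1) P2=[6,4,3,3,3,4](0)
Move 3: P1 pit2 -> P1=[5,0,0,5,1,7](1) P2=[6,4,3,3,3,4](0)
Move 4: P2 pit3 -> P1=[5,0,0,5,1,7](1) P2=[6,4,3,0,4,5](1)
Move 5: P1 pit5 -> P1=[5,0,0,5,1,0](2) P2=[7,5,4,1,5,6](1)
Move 6: P1 pit4 -> P1=[5,0,0,5,0,0](10) P2=[0,5,4,1,5,6](1)
Move 7: P2 pit5 -> P1=[6,1,1,6,1,0](10) P2=[0,5,4,1,5,0](2)

Answer: 10 2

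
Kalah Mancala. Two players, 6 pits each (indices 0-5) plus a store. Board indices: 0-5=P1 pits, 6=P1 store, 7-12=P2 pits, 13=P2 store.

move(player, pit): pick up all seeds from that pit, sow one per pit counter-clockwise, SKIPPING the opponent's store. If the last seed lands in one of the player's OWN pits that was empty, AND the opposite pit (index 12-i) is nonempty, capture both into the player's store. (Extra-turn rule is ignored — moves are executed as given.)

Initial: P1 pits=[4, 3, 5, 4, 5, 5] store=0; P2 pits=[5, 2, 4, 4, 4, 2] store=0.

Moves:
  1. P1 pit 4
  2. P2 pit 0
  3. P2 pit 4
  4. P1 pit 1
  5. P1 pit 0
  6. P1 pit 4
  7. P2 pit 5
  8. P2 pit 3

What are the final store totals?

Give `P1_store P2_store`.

Move 1: P1 pit4 -> P1=[4,3,5,4,0,6](1) P2=[6,3,5,4,4,2](0)
Move 2: P2 pit0 -> P1=[4,3,5,4,0,6](1) P2=[0,4,6,5,5,3](1)
Move 3: P2 pit4 -> P1=[5,4,6,4,0,6](1) P2=[0,4,6,5,0,4](2)
Move 4: P1 pit1 -> P1=[5,0,7,5,1,7](1) P2=[0,4,6,5,0,4](2)
Move 5: P1 pit0 -> P1=[0,1,8,6,2,8](1) P2=[0,4,6,5,0,4](2)
Move 6: P1 pit4 -> P1=[0,1,8,6,0,9](2) P2=[0,4,6,5,0,4](2)
Move 7: P2 pit5 -> P1=[1,2,9,6,0,9](2) P2=[0,4,6,5,0,0](3)
Move 8: P2 pit3 -> P1=[2,3,9,6,0,9](2) P2=[0,4,6,0,1,1](4)

Answer: 2 4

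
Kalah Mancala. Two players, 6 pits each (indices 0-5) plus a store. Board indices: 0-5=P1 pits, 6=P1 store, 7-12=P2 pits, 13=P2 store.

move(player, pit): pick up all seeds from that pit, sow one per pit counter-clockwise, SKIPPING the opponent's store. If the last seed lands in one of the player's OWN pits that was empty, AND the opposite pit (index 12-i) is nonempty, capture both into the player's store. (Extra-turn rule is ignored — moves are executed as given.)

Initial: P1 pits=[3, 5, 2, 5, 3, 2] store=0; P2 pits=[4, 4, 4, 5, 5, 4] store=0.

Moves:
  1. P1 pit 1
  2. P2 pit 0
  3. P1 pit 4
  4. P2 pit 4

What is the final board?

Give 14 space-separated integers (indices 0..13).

Move 1: P1 pit1 -> P1=[3,0,3,6,4,3](1) P2=[4,4,4,5,5,4](0)
Move 2: P2 pit0 -> P1=[3,0,3,6,4,3](1) P2=[0,5,5,6,6,4](0)
Move 3: P1 pit4 -> P1=[3,0,3,6,0,4](2) P2=[1,6,5,6,6,4](0)
Move 4: P2 pit4 -> P1=[4,1,4,7,0,4](2) P2=[1,6,5,6,0,5](1)

Answer: 4 1 4 7 0 4 2 1 6 5 6 0 5 1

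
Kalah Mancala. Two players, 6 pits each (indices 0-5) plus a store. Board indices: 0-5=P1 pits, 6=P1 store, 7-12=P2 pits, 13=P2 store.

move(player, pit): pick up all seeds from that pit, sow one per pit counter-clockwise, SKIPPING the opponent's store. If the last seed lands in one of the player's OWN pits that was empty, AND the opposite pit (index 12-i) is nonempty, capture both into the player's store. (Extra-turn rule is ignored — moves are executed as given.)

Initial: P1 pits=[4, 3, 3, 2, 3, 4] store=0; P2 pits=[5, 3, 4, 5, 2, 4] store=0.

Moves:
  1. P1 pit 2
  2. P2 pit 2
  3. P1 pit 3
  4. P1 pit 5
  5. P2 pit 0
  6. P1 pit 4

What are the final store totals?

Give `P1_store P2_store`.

Move 1: P1 pit2 -> P1=[4,3,0,3,4,5](0) P2=[5,3,4,5,2,4](0)
Move 2: P2 pit2 -> P1=[4,3,0,3,4,5](0) P2=[5,3,0,6,3,5](1)
Move 3: P1 pit3 -> P1=[4,3,0,0,5,6](1) P2=[5,3,0,6,3,5](1)
Move 4: P1 pit5 -> P1=[4,3,0,0,5,0](2) P2=[6,4,1,7,4,5](1)
Move 5: P2 pit0 -> P1=[4,3,0,0,5,0](2) P2=[0,5,2,8,5,6](2)
Move 6: P1 pit4 -> P1=[4,3,0,0,0,1](3) P2=[1,6,3,8,5,6](2)

Answer: 3 2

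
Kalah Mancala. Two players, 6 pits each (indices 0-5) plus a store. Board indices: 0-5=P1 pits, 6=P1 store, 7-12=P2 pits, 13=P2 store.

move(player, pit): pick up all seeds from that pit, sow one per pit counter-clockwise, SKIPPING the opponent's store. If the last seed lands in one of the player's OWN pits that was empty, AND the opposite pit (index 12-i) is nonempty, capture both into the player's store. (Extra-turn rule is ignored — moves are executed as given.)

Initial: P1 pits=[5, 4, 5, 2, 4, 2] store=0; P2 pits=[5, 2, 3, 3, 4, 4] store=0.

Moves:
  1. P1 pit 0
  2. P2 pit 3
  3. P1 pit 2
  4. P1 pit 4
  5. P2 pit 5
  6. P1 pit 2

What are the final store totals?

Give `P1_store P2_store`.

Answer: 2 2

Derivation:
Move 1: P1 pit0 -> P1=[0,5,6,3,5,3](0) P2=[5,2,3,3,4,4](0)
Move 2: P2 pit3 -> P1=[0,5,6,3,5,3](0) P2=[5,2,3,0,5,5](1)
Move 3: P1 pit2 -> P1=[0,5,0,4,6,4](1) P2=[6,3,3,0,5,5](1)
Move 4: P1 pit4 -> P1=[0,5,0,4,0,5](2) P2=[7,4,4,1,5,5](1)
Move 5: P2 pit5 -> P1=[1,6,1,5,0,5](2) P2=[7,4,4,1,5,0](2)
Move 6: P1 pit2 -> P1=[1,6,0,6,0,5](2) P2=[7,4,4,1,5,0](2)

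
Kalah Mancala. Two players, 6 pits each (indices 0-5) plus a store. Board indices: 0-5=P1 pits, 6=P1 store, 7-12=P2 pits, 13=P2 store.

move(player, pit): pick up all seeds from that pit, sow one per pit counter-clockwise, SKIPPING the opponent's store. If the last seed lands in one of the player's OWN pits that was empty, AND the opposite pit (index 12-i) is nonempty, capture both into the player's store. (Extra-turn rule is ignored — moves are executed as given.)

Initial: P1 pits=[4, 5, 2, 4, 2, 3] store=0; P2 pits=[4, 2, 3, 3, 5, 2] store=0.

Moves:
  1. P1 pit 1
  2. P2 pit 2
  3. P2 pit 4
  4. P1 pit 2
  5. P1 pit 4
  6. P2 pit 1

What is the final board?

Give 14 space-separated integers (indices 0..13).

Move 1: P1 pit1 -> P1=[4,0,3,5,3,4](1) P2=[4,2,3,3,5,2](0)
Move 2: P2 pit2 -> P1=[4,0,3,5,3,4](1) P2=[4,2,0,4,6,3](0)
Move 3: P2 pit4 -> P1=[5,1,4,6,3,4](1) P2=[4,2,0,4,0,4](1)
Move 4: P1 pit2 -> P1=[5,1,0,7,4,5](2) P2=[4,2,0,4,0,4](1)
Move 5: P1 pit4 -> P1=[5,1,0,7,0,6](3) P2=[5,3,0,4,0,4](1)
Move 6: P2 pit1 -> P1=[5,0,0,7,0,6](3) P2=[5,0,1,5,0,4](3)

Answer: 5 0 0 7 0 6 3 5 0 1 5 0 4 3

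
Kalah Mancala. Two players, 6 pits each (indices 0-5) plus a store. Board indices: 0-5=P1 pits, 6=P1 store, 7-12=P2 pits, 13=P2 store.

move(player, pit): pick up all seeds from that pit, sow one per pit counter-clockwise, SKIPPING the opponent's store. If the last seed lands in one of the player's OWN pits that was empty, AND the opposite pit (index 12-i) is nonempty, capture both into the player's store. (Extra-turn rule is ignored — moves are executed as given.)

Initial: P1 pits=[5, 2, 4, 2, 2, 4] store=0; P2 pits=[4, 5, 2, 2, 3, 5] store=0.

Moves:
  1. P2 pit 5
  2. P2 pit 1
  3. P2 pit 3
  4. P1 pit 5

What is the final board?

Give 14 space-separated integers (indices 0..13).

Move 1: P2 pit5 -> P1=[6,3,5,3,2,4](0) P2=[4,5,2,2,3,0](1)
Move 2: P2 pit1 -> P1=[6,3,5,3,2,4](0) P2=[4,0,3,3,4,1](2)
Move 3: P2 pit3 -> P1=[6,3,5,3,2,4](0) P2=[4,0,3,0,5,2](3)
Move 4: P1 pit5 -> P1=[6,3,5,3,2,0](1) P2=[5,1,4,0,5,2](3)

Answer: 6 3 5 3 2 0 1 5 1 4 0 5 2 3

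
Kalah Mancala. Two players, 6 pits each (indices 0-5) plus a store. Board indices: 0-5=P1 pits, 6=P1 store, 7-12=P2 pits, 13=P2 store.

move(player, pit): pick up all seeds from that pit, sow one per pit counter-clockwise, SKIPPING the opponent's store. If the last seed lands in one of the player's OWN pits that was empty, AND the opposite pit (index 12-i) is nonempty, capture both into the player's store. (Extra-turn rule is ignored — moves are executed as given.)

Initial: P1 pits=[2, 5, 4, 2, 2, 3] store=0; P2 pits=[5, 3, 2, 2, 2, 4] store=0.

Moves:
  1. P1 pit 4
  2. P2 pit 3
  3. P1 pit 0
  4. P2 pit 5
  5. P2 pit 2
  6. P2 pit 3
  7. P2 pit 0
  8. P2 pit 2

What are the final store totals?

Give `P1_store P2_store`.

Answer: 1 3

Derivation:
Move 1: P1 pit4 -> P1=[2,5,4,2,0,4](1) P2=[5,3,2,2,2,4](0)
Move 2: P2 pit3 -> P1=[2,5,4,2,0,4](1) P2=[5,3,2,0,3,5](0)
Move 3: P1 pit0 -> P1=[0,6,5,2,0,4](1) P2=[5,3,2,0,3,5](0)
Move 4: P2 pit5 -> P1=[1,7,6,3,0,4](1) P2=[5,3,2,0,3,0](1)
Move 5: P2 pit2 -> P1=[1,7,6,3,0,4](1) P2=[5,3,0,1,4,0](1)
Move 6: P2 pit3 -> P1=[1,7,6,3,0,4](1) P2=[5,3,0,0,5,0](1)
Move 7: P2 pit0 -> P1=[0,7,6,3,0,4](1) P2=[0,4,1,1,6,0](3)
Move 8: P2 pit2 -> P1=[0,7,6,3,0,4](1) P2=[0,4,0,2,6,0](3)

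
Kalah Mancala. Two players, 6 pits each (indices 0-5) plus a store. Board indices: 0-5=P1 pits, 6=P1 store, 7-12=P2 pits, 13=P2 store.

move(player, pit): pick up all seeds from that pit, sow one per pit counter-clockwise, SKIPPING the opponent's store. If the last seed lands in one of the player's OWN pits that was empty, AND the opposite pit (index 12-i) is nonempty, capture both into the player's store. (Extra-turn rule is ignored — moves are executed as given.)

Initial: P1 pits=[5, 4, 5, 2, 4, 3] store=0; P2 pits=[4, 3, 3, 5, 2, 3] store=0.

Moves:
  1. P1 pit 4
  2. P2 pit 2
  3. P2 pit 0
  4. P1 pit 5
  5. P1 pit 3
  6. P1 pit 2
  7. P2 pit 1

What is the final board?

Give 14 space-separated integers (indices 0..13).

Answer: 6 4 0 1 2 1 5 1 0 3 8 5 6 1

Derivation:
Move 1: P1 pit4 -> P1=[5,4,5,2,0,4](1) P2=[5,4,3,5,2,3](0)
Move 2: P2 pit2 -> P1=[5,4,5,2,0,4](1) P2=[5,4,0,6,3,4](0)
Move 3: P2 pit0 -> P1=[5,4,5,2,0,4](1) P2=[0,5,1,7,4,5](0)
Move 4: P1 pit5 -> P1=[5,4,5,2,0,0](2) P2=[1,6,2,7,4,5](0)
Move 5: P1 pit3 -> P1=[5,4,5,0,1,0](4) P2=[0,6,2,7,4,5](0)
Move 6: P1 pit2 -> P1=[5,4,0,1,2,1](5) P2=[1,6,2,7,4,5](0)
Move 7: P2 pit1 -> P1=[6,4,0,1,2,1](5) P2=[1,0,3,8,5,6](1)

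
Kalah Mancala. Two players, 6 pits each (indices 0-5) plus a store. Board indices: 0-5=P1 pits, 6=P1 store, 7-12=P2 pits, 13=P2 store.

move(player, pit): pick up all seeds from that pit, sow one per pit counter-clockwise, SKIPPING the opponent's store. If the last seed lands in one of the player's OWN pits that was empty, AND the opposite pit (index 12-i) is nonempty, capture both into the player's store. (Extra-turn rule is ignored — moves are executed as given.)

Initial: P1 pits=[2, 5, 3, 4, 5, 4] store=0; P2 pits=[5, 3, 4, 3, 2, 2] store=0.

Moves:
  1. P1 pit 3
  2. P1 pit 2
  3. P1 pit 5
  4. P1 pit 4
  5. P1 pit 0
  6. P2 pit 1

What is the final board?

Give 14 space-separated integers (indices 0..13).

Move 1: P1 pit3 -> P1=[2,5,3,0,6,5](1) P2=[6,3,4,3,2,2](0)
Move 2: P1 pit2 -> P1=[2,5,0,1,7,6](1) P2=[6,3,4,3,2,2](0)
Move 3: P1 pit5 -> P1=[2,5,0,1,7,0](2) P2=[7,4,5,4,3,2](0)
Move 4: P1 pit4 -> P1=[2,5,0,1,0,1](3) P2=[8,5,6,5,4,2](0)
Move 5: P1 pit0 -> P1=[0,6,0,1,0,1](9) P2=[8,5,6,0,4,2](0)
Move 6: P2 pit1 -> P1=[0,6,0,1,0,1](9) P2=[8,0,7,1,5,3](1)

Answer: 0 6 0 1 0 1 9 8 0 7 1 5 3 1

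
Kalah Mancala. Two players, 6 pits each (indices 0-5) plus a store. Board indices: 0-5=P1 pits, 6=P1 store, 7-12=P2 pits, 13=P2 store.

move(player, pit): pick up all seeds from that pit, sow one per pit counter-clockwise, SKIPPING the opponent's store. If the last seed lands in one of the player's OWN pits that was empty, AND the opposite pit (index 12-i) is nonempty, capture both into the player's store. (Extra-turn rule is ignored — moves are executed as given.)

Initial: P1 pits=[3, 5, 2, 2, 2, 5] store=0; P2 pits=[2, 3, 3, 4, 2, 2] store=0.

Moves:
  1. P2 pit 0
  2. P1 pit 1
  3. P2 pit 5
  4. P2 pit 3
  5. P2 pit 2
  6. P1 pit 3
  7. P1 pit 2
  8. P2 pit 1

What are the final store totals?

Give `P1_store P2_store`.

Move 1: P2 pit0 -> P1=[3,5,2,2,2,5](0) P2=[0,4,4,4,2,2](0)
Move 2: P1 pit1 -> P1=[3,0,3,3,3,6](1) P2=[0,4,4,4,2,2](0)
Move 3: P2 pit5 -> P1=[4,0,3,3,3,6](1) P2=[0,4,4,4,2,0](1)
Move 4: P2 pit3 -> P1=[5,0,3,3,3,6](1) P2=[0,4,4,0,3,1](2)
Move 5: P2 pit2 -> P1=[5,0,3,3,3,6](1) P2=[0,4,0,1,4,2](3)
Move 6: P1 pit3 -> P1=[5,0,3,0,4,7](2) P2=[0,4,0,1,4,2](3)
Move 7: P1 pit2 -> P1=[5,0,0,1,5,8](2) P2=[0,4,0,1,4,2](3)
Move 8: P2 pit1 -> P1=[5,0,0,1,5,8](2) P2=[0,0,1,2,5,3](3)

Answer: 2 3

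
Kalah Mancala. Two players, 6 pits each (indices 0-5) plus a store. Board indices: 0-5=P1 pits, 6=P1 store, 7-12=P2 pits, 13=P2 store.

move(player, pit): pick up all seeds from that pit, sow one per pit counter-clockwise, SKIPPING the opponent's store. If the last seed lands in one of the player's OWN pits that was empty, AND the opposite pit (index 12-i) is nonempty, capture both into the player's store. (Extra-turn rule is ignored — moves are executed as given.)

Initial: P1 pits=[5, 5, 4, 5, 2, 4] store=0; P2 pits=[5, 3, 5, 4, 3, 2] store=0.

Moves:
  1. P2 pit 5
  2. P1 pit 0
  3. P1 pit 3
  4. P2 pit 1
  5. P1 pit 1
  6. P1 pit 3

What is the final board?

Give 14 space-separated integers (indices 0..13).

Answer: 0 0 6 0 6 7 3 7 0 7 5 4 1 1

Derivation:
Move 1: P2 pit5 -> P1=[6,5,4,5,2,4](0) P2=[5,3,5,4,3,0](1)
Move 2: P1 pit0 -> P1=[0,6,5,6,3,5](1) P2=[5,3,5,4,3,0](1)
Move 3: P1 pit3 -> P1=[0,6,5,0,4,6](2) P2=[6,4,6,4,3,0](1)
Move 4: P2 pit1 -> P1=[0,6,5,0,4,6](2) P2=[6,0,7,5,4,1](1)
Move 5: P1 pit1 -> P1=[0,0,6,1,5,7](3) P2=[7,0,7,5,4,1](1)
Move 6: P1 pit3 -> P1=[0,0,6,0,6,7](3) P2=[7,0,7,5,4,1](1)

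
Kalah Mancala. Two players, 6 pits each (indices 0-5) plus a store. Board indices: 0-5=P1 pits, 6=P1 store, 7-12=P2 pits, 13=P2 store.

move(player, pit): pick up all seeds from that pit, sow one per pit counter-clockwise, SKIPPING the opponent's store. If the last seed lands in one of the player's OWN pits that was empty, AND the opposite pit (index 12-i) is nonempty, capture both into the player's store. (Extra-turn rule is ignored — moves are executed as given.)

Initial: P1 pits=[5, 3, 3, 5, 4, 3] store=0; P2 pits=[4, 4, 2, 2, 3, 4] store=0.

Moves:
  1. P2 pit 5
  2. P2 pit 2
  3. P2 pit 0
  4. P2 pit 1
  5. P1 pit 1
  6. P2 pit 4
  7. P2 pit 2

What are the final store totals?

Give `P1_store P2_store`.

Answer: 0 5

Derivation:
Move 1: P2 pit5 -> P1=[6,4,4,5,4,3](0) P2=[4,4,2,2,3,0](1)
Move 2: P2 pit2 -> P1=[6,4,4,5,4,3](0) P2=[4,4,0,3,4,0](1)
Move 3: P2 pit0 -> P1=[6,4,4,5,4,3](0) P2=[0,5,1,4,5,0](1)
Move 4: P2 pit1 -> P1=[6,4,4,5,4,3](0) P2=[0,0,2,5,6,1](2)
Move 5: P1 pit1 -> P1=[6,0,5,6,5,4](0) P2=[0,0,2,5,6,1](2)
Move 6: P2 pit4 -> P1=[7,1,6,7,5,4](0) P2=[0,0,2,5,0,2](3)
Move 7: P2 pit2 -> P1=[7,0,6,7,5,4](0) P2=[0,0,0,6,0,2](5)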